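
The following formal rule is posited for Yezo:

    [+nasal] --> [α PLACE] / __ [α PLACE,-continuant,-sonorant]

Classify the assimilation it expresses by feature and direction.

The rule copies the place features (abbreviated [PLACE]) from the environment onto the target, so the assimilating feature is place.
Since the environment is written after the underscore, the trigger follows the target; the direction is regressive.

regressive place assimilation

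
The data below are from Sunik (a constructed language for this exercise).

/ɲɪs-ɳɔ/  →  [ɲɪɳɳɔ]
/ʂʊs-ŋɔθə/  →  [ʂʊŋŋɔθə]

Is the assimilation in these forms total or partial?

Comparing underlying and surface forms, /s/ → [ɳ] is the alternation; the neighbouring /ɳ/ is constant.
The output [ɳ] is identical to the trigger /ɳ/ — every feature (place, manner, voicing) has been copied — so this is total assimilation.
The other form behaves the same way: /s/ → [ŋ] before /ŋ/ — in each case the output is a copy of the following consonant.

total assimilation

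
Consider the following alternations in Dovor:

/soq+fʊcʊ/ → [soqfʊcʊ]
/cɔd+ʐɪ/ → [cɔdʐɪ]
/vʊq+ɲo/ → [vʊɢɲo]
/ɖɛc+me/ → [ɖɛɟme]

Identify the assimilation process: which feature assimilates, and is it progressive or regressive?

regressive voicing assimilation

Underlying /q/ is realised as [ɢ] next to /ɲ/; /ɲ/ itself does not change.
The change voiceless → voiced matches the voicing of the following /ɲ/, identifying this as voicing assimilation.
Place and manner are unchanged, so the assimilation is partial, not total.
The other alternating form patterns the same way: /c/ → [ɟ] before /m/ (voiceless → voiced, matching voiced) — only voicing changes, and always toward the following segment.
No alternation appears in [soqfʊcʊ], [cɔdʐɪ]: there the adjacent consonants already agree in voicing (/q/ and /f/ are both voiceless; /d/ and /ʐ/ are both voiced), so these forms are consistent with the same rule.
The trigger is the following segment, so the direction is regressive (anticipatory).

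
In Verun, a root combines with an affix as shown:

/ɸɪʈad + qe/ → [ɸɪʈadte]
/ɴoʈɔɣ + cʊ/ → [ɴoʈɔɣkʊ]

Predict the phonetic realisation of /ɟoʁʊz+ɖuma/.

[ɟoʁʊzduma]

The data show progressive place assimilation: /q/ → [t] after /d/; /c/ → [k] after /ɣ/. In each pair only place changes, matching the preceding consonant, while manner and voice stay constant.
/ɖ/ is a voiced retroflex stop. The preceding trigger /z/ is alveolar, so /ɖ/ must become alveolar as well.
Changing only its place to alveolar gives [d] — the voiced alveolar stop.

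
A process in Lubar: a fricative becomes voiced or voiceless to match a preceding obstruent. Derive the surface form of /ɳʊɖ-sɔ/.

[ɳʊɖzɔ]

The rule targets /s/ (voiceless alveolar fricative), which sits after the trigger /ɖ/ (voiced).
A voiced alveolar fricative is [z], so the surface segment is [z].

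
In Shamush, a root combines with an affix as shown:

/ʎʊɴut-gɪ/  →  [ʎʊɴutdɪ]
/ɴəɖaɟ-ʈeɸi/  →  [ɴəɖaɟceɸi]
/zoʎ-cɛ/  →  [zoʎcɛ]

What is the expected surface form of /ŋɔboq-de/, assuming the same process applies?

[ŋɔboqɢe]

The data show progressive place assimilation: /g/ → [d] after /t/; /ʈ/ → [c] after /ɟ/. In each pair only place changes, matching the preceding consonant, while manner and voice stay constant.
Nothing changes in [zoʎcɛ]: there the adjacent consonants already agree in place (/c/ and /ʎ/ are both palatal), so this form is consistent with the same rule.
/d/ is a voiced alveolar stop. The preceding trigger /q/ is uvular, so /d/ must become uvular as well.
Changing only its place to uvular gives [ɢ] — the voiced uvular stop.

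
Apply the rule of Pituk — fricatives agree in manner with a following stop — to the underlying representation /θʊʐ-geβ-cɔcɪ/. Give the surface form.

[θʊɖgebcɔcɪ]

/ʐ/ is a voiced retroflex fricative. The following trigger /g/ is a stop, so /ʐ/ must become a stop as well.
The voiced retroflex stop is [ɖ], so /ʐ/ → [ɖ].
The same rule applies at the second boundary: /β/ → [b] next to /c/.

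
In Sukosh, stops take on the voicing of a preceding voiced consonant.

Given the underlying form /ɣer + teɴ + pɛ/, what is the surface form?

/t/ is a voiceless alveolar stop. The preceding trigger /r/ is voiced, so /t/ must become voiced as well.
The voiced alveolar stop is [d], so /t/ → [d].
The same rule applies at the second boundary: /p/ → [b] next to /ɴ/.

[ɣerdeɴbɛ]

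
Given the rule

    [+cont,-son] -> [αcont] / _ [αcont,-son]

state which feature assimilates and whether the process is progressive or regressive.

The rule copies [cont] (continuancy) from the environment onto the target fricatives; since [±cont] encodes the stop/fricative manner contrast, the assimilating dimension is manner.
The conditioning segment sits to the right of the focus bar, meaning the trigger follows the segment that changes — regressive assimilation.

regressive manner assimilation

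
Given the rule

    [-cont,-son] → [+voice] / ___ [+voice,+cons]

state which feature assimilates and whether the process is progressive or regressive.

regressive voicing assimilation

The structural change is [+voice], and the conditioning segment [+voice,+cons] (a voiced consonant) is itself voiced, so the target comes to share the voicing of its neighbour — voicing assimilation.
The conditioning segment sits to the right of the focus bar, meaning the trigger follows the segment that changes — regressive assimilation.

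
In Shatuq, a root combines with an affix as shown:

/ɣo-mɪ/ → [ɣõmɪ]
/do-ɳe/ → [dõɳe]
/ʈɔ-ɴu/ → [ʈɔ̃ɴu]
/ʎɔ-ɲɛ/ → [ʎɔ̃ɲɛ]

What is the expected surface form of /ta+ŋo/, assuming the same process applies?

[tãŋo]

The data show regressive nasality assimilation (vowel nasalisation): /o/ → [õ] before /m/; /o/ → [õ] before /ɳ/; /ɔ/ → [ɔ̃] before /ɴ/; /ɔ/ → [ɔ̃] before /ɲ/ — a vowel is nasalised by an immediately following nasal consonant.
The vowel /a/ is adjacent to the following nasal /ŋ/, so it acquires [+nasal] and surfaces as [ã].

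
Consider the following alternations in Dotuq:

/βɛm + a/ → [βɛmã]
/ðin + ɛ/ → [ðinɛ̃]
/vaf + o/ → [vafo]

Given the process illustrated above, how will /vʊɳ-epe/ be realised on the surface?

[vʊɳẽpe]

The data show progressive nasality assimilation (vowel nasalisation): /a/ → [ã] after /m/; /ɛ/ → [ɛ̃] after /n/ — a vowel is nasalised by an immediately preceding nasal consonant.
No change occurs in [vafo] because the vowel at the boundary is adjacent to an oral consonant, not a nasal (/o/ next to /f/).
The vowel /e/ is adjacent to the preceding nasal /ɳ/, so it acquires [+nasal] and surfaces as [ẽ].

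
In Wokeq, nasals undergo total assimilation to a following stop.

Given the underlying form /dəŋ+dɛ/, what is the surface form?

[dəddɛ]

/ŋ/ is the segment targeted by the rule; it sits immediately before /d/, so it assimilates completely and surfaces as [d].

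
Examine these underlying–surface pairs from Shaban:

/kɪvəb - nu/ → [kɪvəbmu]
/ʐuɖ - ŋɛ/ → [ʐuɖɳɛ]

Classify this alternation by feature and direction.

Comparing underlying and surface forms, /n/ → [m] is the alternation; the neighbouring /b/ is constant.
/n/ is alveolar while /b/ is bilabial; the output [m] is bilabial, matching the trigger — so the feature that spreads is place.
Manner and voice are unchanged, so the assimilation is partial, not total.
The same holds elsewhere in the data: /ŋ/ → [ɳ] after /ɖ/ (velar → retroflex, matching retroflex) — only place changes, and always toward the preceding segment.
Since the segment that changes follows the conditioning segment, the assimilation is progressive.

progressive place assimilation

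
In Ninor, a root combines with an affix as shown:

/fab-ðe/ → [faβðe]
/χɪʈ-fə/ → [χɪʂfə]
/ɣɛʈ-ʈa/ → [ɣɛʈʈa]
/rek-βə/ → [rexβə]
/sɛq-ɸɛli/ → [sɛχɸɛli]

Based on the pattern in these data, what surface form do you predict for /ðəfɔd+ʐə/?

[ðəfɔzʐə]

The data show regressive manner assimilation: /b/ → [β] before /ð/; /ʈ/ → [ʂ] before /f/; /k/ → [x] before /β/; /q/ → [χ] before /ɸ/. In each pair only manner changes, matching the following consonant, while place and voice stay constant.
Nothing changes in [ɣɛʈʈa]: there the adjacent consonants already agree in manner (/ʈ/ and /ʈ/ are both stops), so this form is consistent with the same rule.
The rule targets /d/ (voiced alveolar stop), which sits before the trigger /ʐ/ (fricative).
A voiced alveolar fricative is [z], so the surface segment is [z].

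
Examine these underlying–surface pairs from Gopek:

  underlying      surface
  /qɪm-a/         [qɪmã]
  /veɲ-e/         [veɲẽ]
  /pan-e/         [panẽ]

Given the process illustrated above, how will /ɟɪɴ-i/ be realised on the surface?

The data show progressive nasality assimilation (vowel nasalisation): /a/ → [ã] after /m/; /e/ → [ẽ] after /ɲ/; /e/ → [ẽ] after /n/ — a vowel is nasalised by an immediately preceding nasal consonant.
/i/ sits next to the nasal /ɴ/ and is therefore nasalised to [ĩ].

[ɟɪɴĩ]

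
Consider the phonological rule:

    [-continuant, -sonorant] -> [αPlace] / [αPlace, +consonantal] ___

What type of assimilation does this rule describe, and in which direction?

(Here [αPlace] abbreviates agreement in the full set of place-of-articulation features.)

The shared variable α links the value of the place features (abbreviated [Place]) on the target to the same value on the neighbouring segment, so place is the feature that assimilates.
The conditioning segment sits to the left of the focus bar, meaning the trigger precedes the segment that changes — progressive assimilation.

progressive place assimilation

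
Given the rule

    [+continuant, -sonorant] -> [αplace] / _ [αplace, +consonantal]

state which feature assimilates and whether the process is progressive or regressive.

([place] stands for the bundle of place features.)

regressive place assimilation

The shared variable α links the value of the place features (abbreviated [place]) on the target to the same value on the neighbouring segment, so place is the feature that assimilates.
The conditioning segment sits to the right of the focus bar, meaning the trigger follows the segment that changes — regressive assimilation.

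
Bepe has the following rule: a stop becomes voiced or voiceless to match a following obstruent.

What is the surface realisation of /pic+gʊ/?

[piɟgʊ]

/c/ is a voiceless palatal stop. The following trigger /g/ is voiced, so /c/ must become voiced as well.
A voiced palatal stop is [ɟ], so the surface segment is [ɟ].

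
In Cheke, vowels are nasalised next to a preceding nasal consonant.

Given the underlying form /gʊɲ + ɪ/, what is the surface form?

The vowel /ɪ/ is adjacent to the preceding nasal /ɲ/, so it acquires [+nasal] and surfaces as [ɪ̃].

[gʊɲɪ̃]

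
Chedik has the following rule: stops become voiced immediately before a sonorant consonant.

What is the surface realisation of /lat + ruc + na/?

/t/ is a voiceless alveolar stop. The following trigger /r/ is voiced, so /t/ must become voiced as well.
The voiced alveolar stop is [d], so /t/ → [d].
At the second juncture, /c/ likewise becomes [ɟ] adjacent to /n/.

[ladruɟna]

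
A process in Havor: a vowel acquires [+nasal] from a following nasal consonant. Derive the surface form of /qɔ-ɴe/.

[qɔ̃ɴe]

/ɔ/ sits next to the nasal /ɴ/ and is therefore nasalised to [ɔ̃].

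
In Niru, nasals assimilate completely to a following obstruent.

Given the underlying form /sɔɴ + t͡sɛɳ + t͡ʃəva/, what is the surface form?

/ɴ/ is the segment targeted by the rule; it sits immediately before /t͡s/, so it assimilates completely and surfaces as [t͡s].
The same rule applies at the second boundary: /ɳ/ → [t͡ʃ] next to /t͡ʃ/.

[sɔt͡st͡sɛt͡ʃt͡ʃəva]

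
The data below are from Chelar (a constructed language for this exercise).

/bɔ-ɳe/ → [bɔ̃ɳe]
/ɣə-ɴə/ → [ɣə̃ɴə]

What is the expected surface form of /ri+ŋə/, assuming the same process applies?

[rĩŋə]

The data show regressive nasality assimilation (vowel nasalisation): /ɔ/ → [ɔ̃] before /ɳ/; /ə/ → [ə̃] before /ɴ/ — a vowel is nasalised by an immediately following nasal consonant.
The vowel /i/ is adjacent to the following nasal /ŋ/, so it acquires [+nasal] and surfaces as [ĩ].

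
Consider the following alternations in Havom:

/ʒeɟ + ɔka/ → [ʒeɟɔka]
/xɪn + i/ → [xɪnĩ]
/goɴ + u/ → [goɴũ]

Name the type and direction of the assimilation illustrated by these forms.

progressive nasality assimilation (vowel nasalisation)

The vowel /i/ surfaces as nasalised [ĩ] next to the preceding nasal /n/ — it has acquired the [+nasal] feature of its neighbour.
The other form shows the same pattern: /u/ → [ũ] after /ɴ/ — each time a vowel is nasalised next to a preceding nasal.
No change occurs in [ʒeɟɔka] because the vowel at the boundary is adjacent to an oral consonant, not a nasal (/ɔ/ next to /ɟ/).
Because the conditioning nasal is to the left of the vowel that changes, the process is progressive (perseverative).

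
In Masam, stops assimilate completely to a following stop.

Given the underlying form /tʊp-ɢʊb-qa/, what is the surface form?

[tʊɢɢʊqqa]

/p/ is the segment targeted by the rule; it sits immediately before /ɢ/, so it assimilates completely and surfaces as [ɢ].
The same rule applies at the second boundary: /b/ → [q] next to /q/.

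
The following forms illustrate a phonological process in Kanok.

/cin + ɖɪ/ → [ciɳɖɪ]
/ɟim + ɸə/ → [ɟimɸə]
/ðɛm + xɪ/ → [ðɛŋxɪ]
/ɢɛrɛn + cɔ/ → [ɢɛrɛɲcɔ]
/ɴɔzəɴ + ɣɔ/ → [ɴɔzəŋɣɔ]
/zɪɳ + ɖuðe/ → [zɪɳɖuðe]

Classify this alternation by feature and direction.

regressive place assimilation

Underlying /n/ is realised as [ɳ] next to /ɖ/; /ɖ/ itself does not change.
/n/ is alveolar while /ɖ/ is retroflex; the output [ɳ] is retroflex, matching the trigger — so the feature that spreads is place.
Manner and voice are unchanged, so the assimilation is partial, not total.
The same holds elsewhere in the data: /m/ → [ŋ] before /x/ (bilabial → velar, matching velar); /n/ → [ɲ] before /c/ (alveolar → palatal, matching palatal); /ɴ/ → [ŋ] before /ɣ/ (uvular → velar, matching velar) — only place changes, and always toward the following segment.
Nothing changes in [ɟimɸə], [zɪɳɖuðe]: there the adjacent consonants already agree in place (/m/ and /ɸ/ are both bilabial; /ɳ/ and /ɖ/ are both retroflex), so these forms are consistent with the same rule.
The trigger is the following segment, so the direction is regressive (anticipatory).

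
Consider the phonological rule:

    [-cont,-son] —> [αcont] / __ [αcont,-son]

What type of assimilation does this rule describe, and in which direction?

The shared variable α links the value of [cont] on the target to that of the neighbouring obstruent. [cont] distinguishes stops from fricatives — a manner-of-articulation feature — so this is manner assimilation.
Since the environment is written after the underscore, the trigger follows the target; the direction is regressive.

regressive manner assimilation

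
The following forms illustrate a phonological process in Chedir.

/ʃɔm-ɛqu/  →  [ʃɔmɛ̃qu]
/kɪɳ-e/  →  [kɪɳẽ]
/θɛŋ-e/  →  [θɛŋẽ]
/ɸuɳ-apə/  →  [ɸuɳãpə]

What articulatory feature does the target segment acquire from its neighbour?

nasality

The vowel /ɛ/ surfaces as nasalised [ɛ̃] next to the preceding nasal /m/ — it has acquired the [+nasal] feature of its neighbour.
Likewise in the remaining data: /e/ → [ẽ] after /ɳ/; /e/ → [ẽ] after /ŋ/; /a/ → [ã] after /ɳ/ — each time a vowel is nasalised next to a preceding nasal.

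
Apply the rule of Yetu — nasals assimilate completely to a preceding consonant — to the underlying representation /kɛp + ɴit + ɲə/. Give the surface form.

[kɛppittə]

/ɴ/ is the segment targeted by the rule; it sits immediately after /p/, so it assimilates completely and surfaces as [p].
The same rule applies at the second boundary: /ɲ/ → [t] next to /t/.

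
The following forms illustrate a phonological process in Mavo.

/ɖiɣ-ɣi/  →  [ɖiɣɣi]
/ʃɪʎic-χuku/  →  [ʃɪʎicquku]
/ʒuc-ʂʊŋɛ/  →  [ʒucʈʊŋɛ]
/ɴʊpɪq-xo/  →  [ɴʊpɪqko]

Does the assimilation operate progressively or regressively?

The segment that alternates is /χ/, which surfaces as [q] when adjacent to /c/.
The change fricative → stop matches the manner of the preceding /c/, identifying this as manner assimilation.
Checking the remaining alternations: /ʂ/ → [ʈ] after /c/ (fricative → stop, matching a stop); /x/ → [k] after /q/ (fricative → stop, matching a stop) — only manner changes, and always toward the preceding segment.
Nothing changes in [ɖiɣɣi]: there the adjacent consonants already agree in manner (/ɣ/ and /ɣ/ are both fricatives), so this form is consistent with the same rule.
The trigger is the preceding segment, so the direction is progressive (perseverative).

progressive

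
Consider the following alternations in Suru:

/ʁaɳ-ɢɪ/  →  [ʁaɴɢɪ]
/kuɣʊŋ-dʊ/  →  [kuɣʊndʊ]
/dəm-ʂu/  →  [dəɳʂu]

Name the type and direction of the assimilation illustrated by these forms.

The segment that alternates is /ɳ/, which surfaces as [ɴ] when adjacent to /ɢ/.
The change retroflex → uvular matches the place of the following /ɢ/, identifying this as place assimilation.
Manner and voice are unchanged, so the assimilation is partial, not total.
The other alternating forms pattern the same way: /ŋ/ → [n] before /d/ (velar → alveolar, matching alveolar); /m/ → [ɳ] before /ʂ/ (bilabial → retroflex, matching retroflex) — only place changes, and always toward the following segment.
Since the segment that changes precedes the conditioning segment, the assimilation is regressive.

regressive place assimilation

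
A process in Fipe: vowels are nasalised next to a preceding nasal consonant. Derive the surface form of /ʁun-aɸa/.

The vowel /a/ is adjacent to the preceding nasal /n/, so it acquires [+nasal] and surfaces as [ã].

[ʁunãɸa]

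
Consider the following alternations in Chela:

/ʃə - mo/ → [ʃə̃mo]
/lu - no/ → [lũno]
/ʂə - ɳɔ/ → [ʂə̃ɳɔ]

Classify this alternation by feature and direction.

The vowel /ə/ surfaces as nasalised [ə̃] next to the following nasal /m/ — it has acquired the [+nasal] feature of its neighbour.
Likewise in the remaining data: /u/ → [ũ] before /n/; /ə/ → [ə̃] before /ɳ/ — each time a vowel is nasalised next to a following nasal.
Because the conditioning nasal is to the right of the vowel that changes, the process is regressive (anticipatory).

regressive nasality assimilation (vowel nasalisation)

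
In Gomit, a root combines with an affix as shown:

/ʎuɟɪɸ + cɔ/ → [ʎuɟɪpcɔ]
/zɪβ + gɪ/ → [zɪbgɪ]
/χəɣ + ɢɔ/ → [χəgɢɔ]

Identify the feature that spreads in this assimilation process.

Comparing underlying and surface forms, /ɸ/ → [p] is the alternation; the neighbouring /c/ is constant.
The change fricative → stop matches the manner of the following /c/, identifying this as manner assimilation.
The other alternating forms pattern the same way: /β/ → [b] before /g/ (fricative → stop, matching a stop); /ɣ/ → [g] before /ɢ/ (fricative → stop, matching a stop) — only manner changes, and always toward the following segment.

manner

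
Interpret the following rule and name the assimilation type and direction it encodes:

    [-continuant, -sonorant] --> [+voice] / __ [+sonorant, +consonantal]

The target ([-continuant, -sonorant], stops) acquires [+voice] next to a sonorant consonant ([+sonorant, +consonantal]) — it takes on the voicing of its neighbour, so the feature that spreads is voicing.
Since the environment is written after the underscore, the trigger follows the target; the direction is regressive.

regressive voicing assimilation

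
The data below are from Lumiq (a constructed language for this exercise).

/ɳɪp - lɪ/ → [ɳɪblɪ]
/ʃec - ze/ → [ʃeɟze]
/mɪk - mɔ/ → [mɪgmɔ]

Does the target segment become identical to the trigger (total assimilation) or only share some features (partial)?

partial assimilation

Underlying /p/ is realised as [b] next to /l/; /l/ itself does not change.
The change voiceless → voiced matches the voicing of the following /l/, identifying this as voicing assimilation.
Place and manner are unchanged, so the assimilation is partial, not total.
Checking the remaining alternations: /c/ → [ɟ] before /z/ (voiceless → voiced, matching voiced); /k/ → [g] before /m/ (voiceless → voiced, matching voiced) — only voicing changes, and always toward the following segment.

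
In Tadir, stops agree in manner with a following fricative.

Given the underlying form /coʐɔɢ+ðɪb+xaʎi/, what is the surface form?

[coʐɔʁðɪβxaʎi]

/ɢ/ is a voiced uvular stop. The following trigger /ð/ is a fricative, so /ɢ/ must become a fricative as well.
Changing only its manner to fricative gives [ʁ] — the voiced uvular fricative.
The same rule applies at the second boundary: /b/ → [β] next to /x/.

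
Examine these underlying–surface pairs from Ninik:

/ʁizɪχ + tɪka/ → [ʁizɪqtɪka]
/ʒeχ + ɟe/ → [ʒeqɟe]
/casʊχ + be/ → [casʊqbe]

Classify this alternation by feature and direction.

regressive manner assimilation

Underlying /χ/ is realised as [q] next to /t/; /t/ itself does not change.
/χ/ is a fricative while /t/ is a stop; the output [q] is a stop, matching the trigger — so the feature that spreads is manner.
Place and voice are unchanged, so the assimilation is partial, not total.
Checking the remaining alternations: /χ/ → [q] before /ɟ/ (fricative → stop, matching a stop); /χ/ → [q] before /b/ (fricative → stop, matching a stop) — only manner changes, and always toward the following segment.
The trigger is the following segment, so the direction is regressive (anticipatory).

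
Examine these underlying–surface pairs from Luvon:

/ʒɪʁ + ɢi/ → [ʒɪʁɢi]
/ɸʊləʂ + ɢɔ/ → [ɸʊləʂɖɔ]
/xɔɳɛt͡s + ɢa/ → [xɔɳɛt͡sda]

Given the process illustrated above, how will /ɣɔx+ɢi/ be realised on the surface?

The data show progressive place assimilation: /ɢ/ → [ɖ] after /ʂ/; /ɢ/ → [d] after /t͡s/. In each pair only place changes, matching the preceding consonant, while manner and voice stay constant.
No alternation appears in [ʒɪʁɢi]: there the adjacent consonants already agree in place (/ɢ/ and /ʁ/ are both uvular), so this form is consistent with the same rule.
/ɢ/ is a voiced uvular stop. The preceding trigger /x/ is velar, so /ɢ/ must become velar as well.
The voiced velar stop is [g], so /ɢ/ → [g].

[ɣɔxgi]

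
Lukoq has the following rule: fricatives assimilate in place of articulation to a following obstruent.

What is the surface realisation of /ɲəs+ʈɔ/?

/s/ is a voiceless alveolar fricative. The following trigger /ʈ/ is retroflex, so /s/ must become retroflex as well.
Changing only its place to retroflex gives [ʂ] — the voiceless retroflex fricative.

[ɲəʂʈɔ]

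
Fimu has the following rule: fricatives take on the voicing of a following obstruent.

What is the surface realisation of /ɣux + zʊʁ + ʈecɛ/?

[ɣuɣzʊχʈecɛ]

/x/ is a voiceless velar fricative. The following trigger /z/ is voiced, so /x/ must become voiced as well.
A voiced velar fricative is [ɣ], so the surface segment is [ɣ].
At the second juncture, /ʁ/ likewise becomes [χ] adjacent to /ʈ/.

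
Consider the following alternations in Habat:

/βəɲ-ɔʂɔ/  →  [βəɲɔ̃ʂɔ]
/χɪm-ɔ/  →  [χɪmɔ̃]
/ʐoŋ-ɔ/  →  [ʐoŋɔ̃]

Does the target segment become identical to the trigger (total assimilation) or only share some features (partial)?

The vowel /ɔ/ surfaces as nasalised [ɔ̃] next to the preceding nasal /ɲ/ — it has acquired the [+nasal] feature of its neighbour.
Likewise in the remaining data: /ɔ/ → [ɔ̃] after /m/; /ɔ/ → [ɔ̃] after /ŋ/ — each time a vowel is nasalised next to a preceding nasal.

partial assimilation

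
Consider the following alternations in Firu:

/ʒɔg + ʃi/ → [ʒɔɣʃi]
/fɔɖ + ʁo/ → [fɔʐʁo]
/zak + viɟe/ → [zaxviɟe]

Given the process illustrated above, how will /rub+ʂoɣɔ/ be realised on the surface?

[ruβʂoɣɔ]

The data show regressive manner assimilation: /g/ → [ɣ] before /ʃ/; /ɖ/ → [ʐ] before /ʁ/; /k/ → [x] before /v/. In each pair only manner changes, matching the following consonant, while place and voice stay constant.
/b/ is a voiced bilabial stop. The following trigger /ʂ/ is a fricative, so /b/ must become a fricative as well.
The voiced bilabial fricative is [β], so /b/ → [β].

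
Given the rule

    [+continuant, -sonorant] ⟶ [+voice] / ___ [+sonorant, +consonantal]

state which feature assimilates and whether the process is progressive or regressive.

The structural change is [+voice], and the conditioning segment [+sonorant, +consonantal] (a sonorant consonant) is itself voiced, so the target comes to share the voicing of its neighbour — voicing assimilation.
Since the environment is written after the underscore, the trigger follows the target; the direction is regressive.

regressive voicing assimilation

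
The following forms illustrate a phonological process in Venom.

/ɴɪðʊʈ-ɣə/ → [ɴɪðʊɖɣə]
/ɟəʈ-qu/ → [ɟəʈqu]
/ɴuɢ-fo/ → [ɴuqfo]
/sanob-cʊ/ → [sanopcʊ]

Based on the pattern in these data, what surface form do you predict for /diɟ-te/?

[dicte]

The data show regressive voicing assimilation: /ʈ/ → [ɖ] before /ɣ/; /ɢ/ → [q] before /f/; /b/ → [p] before /c/. In each pair only voicing changes, matching the following consonant, while place and manner stay constant.
No alternation appears in [ɟəʈqu]: there the adjacent consonants already agree in voicing (/ʈ/ and /q/ are both voiceless), so this form is consistent with the same rule.
/ɟ/ is a voiced palatal stop. The following trigger /t/ is voiceless, so /ɟ/ must become voiceless as well.
The voiceless palatal stop is [c], so /ɟ/ → [c].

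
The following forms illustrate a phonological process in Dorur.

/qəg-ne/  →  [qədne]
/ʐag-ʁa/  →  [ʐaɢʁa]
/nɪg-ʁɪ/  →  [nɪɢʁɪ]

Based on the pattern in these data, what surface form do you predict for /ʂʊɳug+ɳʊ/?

[ʂʊɳuɖɳʊ]

The data show regressive place assimilation: /g/ → [d] before /n/; /g/ → [ɢ] before /ʁ/. In each pair only place changes, matching the following consonant, while manner and voice stay constant.
/g/ is a voiced velar stop. The following trigger /ɳ/ is retroflex, so /g/ must become retroflex as well.
A voiced retroflex stop is [ɖ], so the surface segment is [ɖ].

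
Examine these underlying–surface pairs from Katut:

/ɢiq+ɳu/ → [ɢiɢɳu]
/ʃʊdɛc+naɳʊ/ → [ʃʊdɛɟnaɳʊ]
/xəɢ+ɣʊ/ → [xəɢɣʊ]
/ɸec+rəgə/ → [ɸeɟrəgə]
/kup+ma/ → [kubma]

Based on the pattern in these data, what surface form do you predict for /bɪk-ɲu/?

The data show regressive voicing assimilation: /q/ → [ɢ] before /ɳ/; /c/ → [ɟ] before /n/; /c/ → [ɟ] before /r/; /p/ → [b] before /m/. In each pair only voicing changes, matching the following consonant, while place and manner stay constant.
Nothing changes in [xəɢɣʊ]: there the adjacent consonants already agree in voicing (/ɢ/ and /ɣ/ are both voiced), so this form is consistent with the same rule.
/k/ is a voiceless velar stop. The following trigger /ɲ/ is voiced, so /k/ must become voiced as well.
The voiced velar stop is [g], so /k/ → [g].

[bɪgɲu]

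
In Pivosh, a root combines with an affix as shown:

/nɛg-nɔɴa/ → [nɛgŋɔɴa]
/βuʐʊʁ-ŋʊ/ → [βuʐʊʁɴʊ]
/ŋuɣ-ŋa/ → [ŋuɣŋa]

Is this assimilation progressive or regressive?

progressive

The segment that alternates is /n/, which surfaces as [ŋ] when adjacent to /g/.
The change alveolar → velar matches the place of the preceding /g/, identifying this as place assimilation.
The other alternating form patterns the same way: /ŋ/ → [ɴ] after /ʁ/ (velar → uvular, matching uvular) — only place changes, and always toward the preceding segment.
Nothing changes in [ŋuɣŋa]: there the adjacent consonants already agree in place (/ŋ/ and /ɣ/ are both velar), so this form is consistent with the same rule.
The trigger is the preceding segment, so the direction is progressive (perseverative).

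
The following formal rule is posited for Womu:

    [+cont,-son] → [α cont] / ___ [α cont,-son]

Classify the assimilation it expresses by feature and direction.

regressive manner assimilation

The shared variable α links the value of [cont] on the target to that of the neighbouring obstruent. [cont] distinguishes stops from fricatives — a manner-of-articulation feature — so this is manner assimilation.
The conditioning segment sits to the right of the focus bar, meaning the trigger follows the segment that changes — regressive assimilation.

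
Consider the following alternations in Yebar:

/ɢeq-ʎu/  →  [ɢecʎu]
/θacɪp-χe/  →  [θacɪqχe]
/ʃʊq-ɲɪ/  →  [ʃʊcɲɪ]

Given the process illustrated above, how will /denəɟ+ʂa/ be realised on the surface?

The data show regressive place assimilation: /q/ → [c] before /ʎ/; /p/ → [q] before /χ/; /q/ → [c] before /ɲ/. In each pair only place changes, matching the following consonant, while manner and voice stay constant.
/ɟ/ is a voiced palatal stop. The following trigger /ʂ/ is retroflex, so /ɟ/ must become retroflex as well.
The voiced retroflex stop is [ɖ], so /ɟ/ → [ɖ].

[denəɖʂa]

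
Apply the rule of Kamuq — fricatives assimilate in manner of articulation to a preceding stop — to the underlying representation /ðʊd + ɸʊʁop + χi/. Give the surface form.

The rule targets /ɸ/ (voiceless bilabial fricative), which sits after the trigger /d/ (stop).
Changing only its manner to stop gives [p] — the voiceless bilabial stop.
The same rule applies at the second boundary: /χ/ → [q] next to /p/.

[ðʊdpʊʁopqi]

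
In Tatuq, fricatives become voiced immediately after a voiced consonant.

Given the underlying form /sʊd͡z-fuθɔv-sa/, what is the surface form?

The rule targets /f/ (voiceless labiodental fricative), which sits after the trigger /d͡z/ (voiced).
A voiced labiodental fricative is [v], so the surface segment is [v].
At the second juncture, /s/ likewise becomes [z] adjacent to /v/.

[sʊd͡zvuθɔvza]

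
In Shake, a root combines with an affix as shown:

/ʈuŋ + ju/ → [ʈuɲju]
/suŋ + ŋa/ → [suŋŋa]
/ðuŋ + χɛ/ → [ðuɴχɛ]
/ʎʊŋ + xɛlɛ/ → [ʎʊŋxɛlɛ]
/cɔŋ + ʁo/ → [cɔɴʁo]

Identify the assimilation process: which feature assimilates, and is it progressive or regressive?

regressive place assimilation

Comparing underlying and surface forms, /ŋ/ → [ɲ] is the alternation; the neighbouring /j/ is constant.
The change velar → palatal matches the place of the following /j/, identifying this as place assimilation.
Manner and voice are unchanged, so the assimilation is partial, not total.
The other alternating forms pattern the same way: /ŋ/ → [ɴ] before /χ/ (velar → uvular, matching uvular); /ŋ/ → [ɴ] before /ʁ/ (velar → uvular, matching uvular) — only place changes, and always toward the following segment.
Nothing changes in [suŋŋa], [ʎʊŋxɛlɛ]: there the adjacent consonants already agree in place (/ŋ/ and /ŋ/ are both velar; /ŋ/ and /x/ are both velar), so these forms are consistent with the same rule.
The trigger is the following segment, so the direction is regressive (anticipatory).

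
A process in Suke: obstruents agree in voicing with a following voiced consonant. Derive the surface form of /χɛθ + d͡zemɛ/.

[χɛðd͡zemɛ]

The rule targets /θ/ (voiceless dental fricative), which sits before the trigger /d͡z/ (voiced).
Changing only its voicing to voiced gives [ð] — the voiced dental fricative.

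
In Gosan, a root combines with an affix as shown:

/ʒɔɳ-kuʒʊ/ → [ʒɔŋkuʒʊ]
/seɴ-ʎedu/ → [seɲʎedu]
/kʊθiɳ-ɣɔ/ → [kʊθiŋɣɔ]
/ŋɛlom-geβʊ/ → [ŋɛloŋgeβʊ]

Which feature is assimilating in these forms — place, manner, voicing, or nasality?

The segment that alternates is /ɳ/, which surfaces as [ŋ] when adjacent to /k/.
The change retroflex → velar matches the place of the following /k/, identifying this as place assimilation.
The same holds elsewhere in the data: /ɴ/ → [ɲ] before /ʎ/ (uvular → palatal, matching palatal); /ɳ/ → [ŋ] before /ɣ/ (retroflex → velar, matching velar); /m/ → [ŋ] before /g/ (bilabial → velar, matching velar) — only place changes, and always toward the following segment.

place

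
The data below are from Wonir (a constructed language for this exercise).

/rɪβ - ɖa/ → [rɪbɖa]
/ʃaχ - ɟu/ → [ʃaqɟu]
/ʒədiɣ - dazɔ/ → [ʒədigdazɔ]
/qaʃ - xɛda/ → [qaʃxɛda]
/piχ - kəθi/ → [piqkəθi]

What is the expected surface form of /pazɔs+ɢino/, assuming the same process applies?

[pazɔtɢino]

The data show regressive manner assimilation: /β/ → [b] before /ɖ/; /χ/ → [q] before /ɟ/; /ɣ/ → [g] before /d/; /χ/ → [q] before /k/. In each pair only manner changes, matching the following consonant, while place and voice stay constant.
Nothing changes in [qaʃxɛda]: there the adjacent consonants already agree in manner (/ʃ/ and /x/ are both fricatives), so this form is consistent with the same rule.
The rule targets /s/ (voiceless alveolar fricative), which sits before the trigger /ɢ/ (stop).
A voiceless alveolar stop is [t], so the surface segment is [t].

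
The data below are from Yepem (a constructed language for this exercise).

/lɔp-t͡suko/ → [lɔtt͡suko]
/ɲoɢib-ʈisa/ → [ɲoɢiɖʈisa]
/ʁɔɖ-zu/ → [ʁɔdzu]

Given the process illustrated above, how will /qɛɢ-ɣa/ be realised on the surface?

[qɛgɣa]

The data show regressive place assimilation: /p/ → [t] before /t͡s/; /b/ → [ɖ] before /ʈ/; /ɖ/ → [d] before /z/. In each pair only place changes, matching the following consonant, while manner and voice stay constant.
/ɢ/ is a voiced uvular stop. The following trigger /ɣ/ is velar, so /ɢ/ must become velar as well.
A voiced velar stop is [g], so the surface segment is [g].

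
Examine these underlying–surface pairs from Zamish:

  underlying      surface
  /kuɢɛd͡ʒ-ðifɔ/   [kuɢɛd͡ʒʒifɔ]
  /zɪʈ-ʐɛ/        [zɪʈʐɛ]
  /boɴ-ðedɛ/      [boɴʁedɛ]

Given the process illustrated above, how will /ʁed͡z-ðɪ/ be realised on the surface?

The data show progressive place assimilation: /ð/ → [ʒ] after /d͡ʒ/; /ð/ → [ʁ] after /ɴ/. In each pair only place changes, matching the preceding consonant, while manner and voice stay constant.
No alternation appears in [zɪʈʐɛ]: there the adjacent consonants already agree in place (/ʐ/ and /ʈ/ are both retroflex), so this form is consistent with the same rule.
The rule targets /ð/ (voiced dental fricative), which sits after the trigger /d͡z/ (alveolar).
The voiced alveolar fricative is [z], so /ð/ → [z].

[ʁed͡zzɪ]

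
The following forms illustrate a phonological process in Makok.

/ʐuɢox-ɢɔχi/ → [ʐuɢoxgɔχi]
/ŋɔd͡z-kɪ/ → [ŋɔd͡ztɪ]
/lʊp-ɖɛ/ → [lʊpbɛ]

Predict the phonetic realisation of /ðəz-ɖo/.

The data show progressive place assimilation: /ɢ/ → [g] after /x/; /k/ → [t] after /d͡z/; /ɖ/ → [b] after /p/. In each pair only place changes, matching the preceding consonant, while manner and voice stay constant.
The rule targets /ɖ/ (voiced retroflex stop), which sits after the trigger /z/ (alveolar).
A voiced alveolar stop is [d], so the surface segment is [d].

[ðəzdo]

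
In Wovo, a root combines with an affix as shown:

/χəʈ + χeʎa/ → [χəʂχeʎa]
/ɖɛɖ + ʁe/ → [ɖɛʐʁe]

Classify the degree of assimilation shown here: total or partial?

partial assimilation

Underlying /ʈ/ is realised as [ʂ] next to /χ/; /χ/ itself does not change.
The change stop → fricative matches the manner of the following /χ/, identifying this as manner assimilation.
Place and voice are unchanged, so the assimilation is partial, not total.
The same holds elsewhere in the data: /ɖ/ → [ʐ] before /ʁ/ (stop → fricative, matching a fricative) — only manner changes, and always toward the following segment.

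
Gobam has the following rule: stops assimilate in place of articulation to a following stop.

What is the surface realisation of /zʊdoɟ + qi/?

The rule targets /ɟ/ (voiced palatal stop), which sits before the trigger /q/ (uvular).
Changing only its place to uvular gives [ɢ] — the voiced uvular stop.

[zʊdoɢqi]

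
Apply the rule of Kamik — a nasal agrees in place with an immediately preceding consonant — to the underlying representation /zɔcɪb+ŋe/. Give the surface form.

[zɔcɪbme]

The rule targets /ŋ/ (voiced velar nasal), which sits after the trigger /b/ (bilabial).
The voiced bilabial nasal is [m], so /ŋ/ → [m].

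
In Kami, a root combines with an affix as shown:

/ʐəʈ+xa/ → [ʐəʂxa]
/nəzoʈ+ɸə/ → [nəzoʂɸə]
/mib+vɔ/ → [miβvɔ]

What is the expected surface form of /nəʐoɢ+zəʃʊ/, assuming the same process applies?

The data show regressive manner assimilation: /ʈ/ → [ʂ] before /x/; /ʈ/ → [ʂ] before /ɸ/; /b/ → [β] before /v/. In each pair only manner changes, matching the following consonant, while place and voice stay constant.
The rule targets /ɢ/ (voiced uvular stop), which sits before the trigger /z/ (fricative).
A voiced uvular fricative is [ʁ], so the surface segment is [ʁ].

[nəʐoʁzəʃʊ]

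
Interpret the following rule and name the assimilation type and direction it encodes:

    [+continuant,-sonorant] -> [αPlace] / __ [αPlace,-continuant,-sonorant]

regressive place assimilation

The shared variable α links the value of the place features (abbreviated [Place]) on the target to the same value on the neighbouring segment, so place is the feature that assimilates.
The conditioning segment sits to the right of the focus bar, meaning the trigger follows the segment that changes — regressive assimilation.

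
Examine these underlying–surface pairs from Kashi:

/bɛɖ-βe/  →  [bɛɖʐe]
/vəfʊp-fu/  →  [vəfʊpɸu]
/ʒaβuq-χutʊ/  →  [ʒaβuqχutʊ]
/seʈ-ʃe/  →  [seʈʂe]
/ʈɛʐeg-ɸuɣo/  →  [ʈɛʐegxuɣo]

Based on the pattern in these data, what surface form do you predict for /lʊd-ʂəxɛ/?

[lʊdsəxɛ]

The data show progressive place assimilation: /β/ → [ʐ] after /ɖ/; /f/ → [ɸ] after /p/; /ʃ/ → [ʂ] after /ʈ/; /ɸ/ → [x] after /g/. In each pair only place changes, matching the preceding consonant, while manner and voice stay constant.
Nothing changes in [ʒaβuqχutʊ]: there the adjacent consonants already agree in place (/χ/ and /q/ are both uvular), so this form is consistent with the same rule.
/ʂ/ is a voiceless retroflex fricative. The preceding trigger /d/ is alveolar, so /ʂ/ must become alveolar as well.
A voiceless alveolar fricative is [s], so the surface segment is [s].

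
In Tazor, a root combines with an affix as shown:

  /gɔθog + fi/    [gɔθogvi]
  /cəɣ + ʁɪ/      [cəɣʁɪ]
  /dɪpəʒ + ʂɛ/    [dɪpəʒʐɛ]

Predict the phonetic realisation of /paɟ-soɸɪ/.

[paɟzoɸɪ]

The data show progressive voicing assimilation: /f/ → [v] after /g/; /ʂ/ → [ʐ] after /ʒ/. In each pair only voicing changes, matching the preceding consonant, while place and manner stay constant.
No alternation appears in [cəɣʁɪ]: there the adjacent consonants already agree in voicing (/ʁ/ and /ɣ/ are both voiced), so this form is consistent with the same rule.
The rule targets /s/ (voiceless alveolar fricative), which sits after the trigger /ɟ/ (voiced).
The voiced alveolar fricative is [z], so /s/ → [z].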